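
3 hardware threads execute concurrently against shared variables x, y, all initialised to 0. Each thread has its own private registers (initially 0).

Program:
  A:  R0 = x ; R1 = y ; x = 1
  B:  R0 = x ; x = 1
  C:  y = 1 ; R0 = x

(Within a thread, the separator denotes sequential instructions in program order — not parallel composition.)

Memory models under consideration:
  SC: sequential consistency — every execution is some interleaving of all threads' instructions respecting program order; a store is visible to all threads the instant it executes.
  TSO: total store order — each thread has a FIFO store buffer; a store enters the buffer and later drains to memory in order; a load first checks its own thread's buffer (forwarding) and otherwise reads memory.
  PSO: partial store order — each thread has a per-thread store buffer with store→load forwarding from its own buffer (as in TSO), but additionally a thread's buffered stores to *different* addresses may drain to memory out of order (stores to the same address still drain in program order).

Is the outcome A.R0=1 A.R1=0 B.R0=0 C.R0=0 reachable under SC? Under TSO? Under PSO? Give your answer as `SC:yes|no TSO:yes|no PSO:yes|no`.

outcome vector order: (A.R0,A.R1,B.R0,C.R0)
SC: 11 outcomes — {0/0/0/0, 0/0/0/1, 0/0/1/0, 0/0/1/1, 0/1/0/0, 0/1/0/1, 0/1/1/0, 0/1/1/1, 1/0/0/1, 1/1/0/0, 1/1/0/1}
TSO: 12 outcomes — {0/0/0/0, 0/0/0/1, 0/0/1/0, 0/0/1/1, 0/1/0/0, 0/1/0/1, 0/1/1/0, 0/1/1/1, 1/0/0/0, 1/0/0/1, 1/1/0/0, 1/1/0/1}
PSO: 12 outcomes — {0/0/0/0, 0/0/0/1, 0/0/1/0, 0/0/1/1, 0/1/0/0, 0/1/0/1, 0/1/1/0, 0/1/1/1, 1/0/0/0, 1/0/0/1, 1/1/0/0, 1/1/0/1}
target 1/0/0/0 ∈ {TSO,PSO}

SC:no TSO:yes PSO:yes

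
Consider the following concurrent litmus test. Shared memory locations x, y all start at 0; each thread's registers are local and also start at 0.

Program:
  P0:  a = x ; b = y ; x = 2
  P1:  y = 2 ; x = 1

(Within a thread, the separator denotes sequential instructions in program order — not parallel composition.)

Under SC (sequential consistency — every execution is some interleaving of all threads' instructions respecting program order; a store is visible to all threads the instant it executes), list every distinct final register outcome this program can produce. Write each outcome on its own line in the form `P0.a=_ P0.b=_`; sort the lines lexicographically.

outcome vector order: (P0.a,P0.b)
|SC outcomes| = 3

P0.a=0 P0.b=0
P0.a=0 P0.b=2
P0.a=1 P0.b=2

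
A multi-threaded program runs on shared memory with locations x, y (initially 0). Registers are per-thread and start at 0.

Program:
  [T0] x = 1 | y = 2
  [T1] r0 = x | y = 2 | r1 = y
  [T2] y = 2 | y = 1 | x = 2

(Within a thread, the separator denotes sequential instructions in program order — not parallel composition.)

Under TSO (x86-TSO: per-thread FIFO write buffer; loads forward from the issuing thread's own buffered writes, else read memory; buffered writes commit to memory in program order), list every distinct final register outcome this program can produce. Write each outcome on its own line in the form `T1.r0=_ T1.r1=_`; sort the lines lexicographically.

T1.r0=0 T1.r1=1
T1.r0=0 T1.r1=2
T1.r0=1 T1.r1=1
T1.r0=1 T1.r1=2
T1.r0=2 T1.r1=2

outcome vector order: (T1.r0,T1.r1)
|TSO outcomes| = 5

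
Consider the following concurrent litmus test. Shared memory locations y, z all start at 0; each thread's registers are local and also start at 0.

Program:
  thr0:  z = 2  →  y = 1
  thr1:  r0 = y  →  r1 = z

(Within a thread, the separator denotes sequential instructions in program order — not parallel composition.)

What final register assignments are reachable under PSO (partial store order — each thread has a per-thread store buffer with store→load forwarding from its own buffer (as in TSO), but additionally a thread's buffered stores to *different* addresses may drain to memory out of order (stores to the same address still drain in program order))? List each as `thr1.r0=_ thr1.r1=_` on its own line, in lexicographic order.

thr1.r0=0 thr1.r1=0
thr1.r0=0 thr1.r1=2
thr1.r0=1 thr1.r1=0
thr1.r0=1 thr1.r1=2

outcome vector order: (thr1.r0,thr1.r1)
|PSO outcomes| = 4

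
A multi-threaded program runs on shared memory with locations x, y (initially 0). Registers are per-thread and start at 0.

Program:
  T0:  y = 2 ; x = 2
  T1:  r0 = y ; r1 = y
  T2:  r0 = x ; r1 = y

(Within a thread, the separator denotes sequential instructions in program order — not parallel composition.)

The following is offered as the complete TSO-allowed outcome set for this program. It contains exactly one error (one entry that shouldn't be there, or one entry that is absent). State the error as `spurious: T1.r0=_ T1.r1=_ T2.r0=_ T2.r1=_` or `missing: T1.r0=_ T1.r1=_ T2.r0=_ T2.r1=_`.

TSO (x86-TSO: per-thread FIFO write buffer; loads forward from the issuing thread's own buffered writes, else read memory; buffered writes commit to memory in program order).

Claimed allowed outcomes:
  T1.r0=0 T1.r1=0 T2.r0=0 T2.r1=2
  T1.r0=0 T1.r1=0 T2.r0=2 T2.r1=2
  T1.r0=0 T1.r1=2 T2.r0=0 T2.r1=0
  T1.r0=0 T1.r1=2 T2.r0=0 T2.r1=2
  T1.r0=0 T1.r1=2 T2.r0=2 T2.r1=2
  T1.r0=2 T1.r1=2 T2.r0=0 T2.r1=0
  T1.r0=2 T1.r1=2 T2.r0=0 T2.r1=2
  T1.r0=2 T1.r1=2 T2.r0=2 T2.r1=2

outcome vector order: (T1.r0,T1.r1,T2.r0,T2.r1)
under TSO → 0000, 0002, 0022, 0200, 0202, 0222, 2200, 2202, 2222
TSO∖claimed = {0000}

missing: T1.r0=0 T1.r1=0 T2.r0=0 T2.r1=0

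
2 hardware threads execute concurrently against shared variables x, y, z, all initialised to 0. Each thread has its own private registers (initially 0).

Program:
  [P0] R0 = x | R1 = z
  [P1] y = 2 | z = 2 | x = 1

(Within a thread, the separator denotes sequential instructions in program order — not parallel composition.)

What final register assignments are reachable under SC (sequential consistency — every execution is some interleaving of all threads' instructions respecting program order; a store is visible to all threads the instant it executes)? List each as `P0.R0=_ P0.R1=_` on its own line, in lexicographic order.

outcome vector order: (P0.R0,P0.R1)
|SC outcomes| = 3

P0.R0=0 P0.R1=0
P0.R0=0 P0.R1=2
P0.R0=1 P0.R1=2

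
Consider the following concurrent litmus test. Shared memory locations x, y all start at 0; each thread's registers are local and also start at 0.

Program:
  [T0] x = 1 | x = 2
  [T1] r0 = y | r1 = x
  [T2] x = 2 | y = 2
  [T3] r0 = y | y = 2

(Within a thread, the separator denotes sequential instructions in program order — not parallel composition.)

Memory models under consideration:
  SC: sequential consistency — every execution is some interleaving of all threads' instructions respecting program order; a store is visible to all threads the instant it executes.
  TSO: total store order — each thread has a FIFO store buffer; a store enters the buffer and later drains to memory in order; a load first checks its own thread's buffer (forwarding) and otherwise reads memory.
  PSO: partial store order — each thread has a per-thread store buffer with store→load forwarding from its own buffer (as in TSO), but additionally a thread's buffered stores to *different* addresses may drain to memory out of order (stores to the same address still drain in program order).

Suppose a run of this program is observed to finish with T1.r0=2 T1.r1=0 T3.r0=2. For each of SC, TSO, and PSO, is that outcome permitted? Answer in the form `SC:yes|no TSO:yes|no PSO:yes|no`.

outcome vector order: (T1.r0,T1.r1,T3.r0)
under SC → (0,0,0); (0,0,2); (0,1,0); (0,1,2); (0,2,0); (0,2,2); (2,0,0); (2,1,0); (2,1,2); (2,2,0); (2,2,2)
under TSO → (0,0,0); (0,0,2); (0,1,0); (0,1,2); (0,2,0); (0,2,2); (2,0,0); (2,1,0); (2,1,2); (2,2,0); (2,2,2)
under PSO → (0,0,0); (0,0,2); (0,1,0); (0,1,2); (0,2,0); (0,2,2); (2,0,0); (2,0,2); (2,1,0); (2,1,2); (2,2,0); (2,2,2)
target (2,0,2) ∈ {PSO}

SC:no TSO:no PSO:yes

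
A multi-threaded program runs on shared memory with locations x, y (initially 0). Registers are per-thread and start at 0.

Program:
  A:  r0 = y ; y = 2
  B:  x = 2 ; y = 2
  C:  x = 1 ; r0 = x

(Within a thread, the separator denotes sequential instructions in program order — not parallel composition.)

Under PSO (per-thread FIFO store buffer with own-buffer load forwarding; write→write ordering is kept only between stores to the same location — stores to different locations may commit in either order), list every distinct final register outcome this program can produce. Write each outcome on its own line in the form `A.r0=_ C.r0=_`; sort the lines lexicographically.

A.r0=0 C.r0=1
A.r0=0 C.r0=2
A.r0=2 C.r0=1
A.r0=2 C.r0=2

outcome vector order: (A.r0,C.r0)
|PSO outcomes| = 4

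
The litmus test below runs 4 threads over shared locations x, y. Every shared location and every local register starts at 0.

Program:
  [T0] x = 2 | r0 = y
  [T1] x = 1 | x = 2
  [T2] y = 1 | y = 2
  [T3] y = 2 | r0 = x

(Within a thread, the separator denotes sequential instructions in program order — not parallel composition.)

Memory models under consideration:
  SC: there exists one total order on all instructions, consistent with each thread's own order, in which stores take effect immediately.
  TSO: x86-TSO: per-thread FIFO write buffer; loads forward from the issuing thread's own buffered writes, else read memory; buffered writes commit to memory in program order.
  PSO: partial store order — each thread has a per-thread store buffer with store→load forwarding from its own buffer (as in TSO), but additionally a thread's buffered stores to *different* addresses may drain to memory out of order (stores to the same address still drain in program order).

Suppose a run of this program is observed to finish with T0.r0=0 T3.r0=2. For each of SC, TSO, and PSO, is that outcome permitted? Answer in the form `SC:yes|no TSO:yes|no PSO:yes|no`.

outcome vector order: (T0.r0,T3.r0)
SC: 8 outcomes — {(0,1) (0,2) (1,0) (1,1) (1,2) (2,0) (2,1) (2,2)}
TSO: 9 outcomes — {(0,0) (0,1) (0,2) (1,0) (1,1) (1,2) (2,0) (2,1) (2,2)}
PSO: 9 outcomes — {(0,0) (0,1) (0,2) (1,0) (1,1) (1,2) (2,0) (2,1) (2,2)}
target (0,2) ∈ {SC,TSO,PSO}

SC:yes TSO:yes PSO:yes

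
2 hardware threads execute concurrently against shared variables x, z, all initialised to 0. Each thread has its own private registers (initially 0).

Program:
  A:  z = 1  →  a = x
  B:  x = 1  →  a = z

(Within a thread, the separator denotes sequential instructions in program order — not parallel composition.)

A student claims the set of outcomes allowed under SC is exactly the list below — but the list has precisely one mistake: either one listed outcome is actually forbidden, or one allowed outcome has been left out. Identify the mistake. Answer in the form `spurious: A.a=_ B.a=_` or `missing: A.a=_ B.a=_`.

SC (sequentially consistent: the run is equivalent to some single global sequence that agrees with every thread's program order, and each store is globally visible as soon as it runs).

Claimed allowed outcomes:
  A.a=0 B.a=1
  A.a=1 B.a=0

outcome vector order: (A.a,B.a)
under SC → 01; 10; 11
SC∖claimed = {11}

missing: A.a=1 B.a=1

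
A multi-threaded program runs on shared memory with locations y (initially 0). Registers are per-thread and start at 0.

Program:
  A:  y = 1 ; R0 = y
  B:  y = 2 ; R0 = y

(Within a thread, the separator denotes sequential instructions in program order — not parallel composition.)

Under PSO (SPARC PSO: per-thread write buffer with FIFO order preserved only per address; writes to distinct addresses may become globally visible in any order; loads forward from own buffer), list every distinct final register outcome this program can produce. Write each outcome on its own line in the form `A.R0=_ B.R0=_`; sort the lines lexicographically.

A.R0=1 B.R0=1
A.R0=1 B.R0=2
A.R0=2 B.R0=2

outcome vector order: (A.R0,B.R0)
|PSO outcomes| = 3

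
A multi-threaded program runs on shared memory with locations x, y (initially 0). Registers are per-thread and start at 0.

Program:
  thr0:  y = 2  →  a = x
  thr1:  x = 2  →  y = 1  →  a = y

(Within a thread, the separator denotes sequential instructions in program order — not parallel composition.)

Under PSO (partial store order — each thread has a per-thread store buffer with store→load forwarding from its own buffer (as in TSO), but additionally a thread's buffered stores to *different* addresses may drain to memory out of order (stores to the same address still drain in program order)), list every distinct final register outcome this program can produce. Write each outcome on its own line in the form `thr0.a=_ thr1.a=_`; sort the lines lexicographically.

outcome vector order: (thr0.a,thr1.a)
|PSO outcomes| = 4

thr0.a=0 thr1.a=1
thr0.a=0 thr1.a=2
thr0.a=2 thr1.a=1
thr0.a=2 thr1.a=2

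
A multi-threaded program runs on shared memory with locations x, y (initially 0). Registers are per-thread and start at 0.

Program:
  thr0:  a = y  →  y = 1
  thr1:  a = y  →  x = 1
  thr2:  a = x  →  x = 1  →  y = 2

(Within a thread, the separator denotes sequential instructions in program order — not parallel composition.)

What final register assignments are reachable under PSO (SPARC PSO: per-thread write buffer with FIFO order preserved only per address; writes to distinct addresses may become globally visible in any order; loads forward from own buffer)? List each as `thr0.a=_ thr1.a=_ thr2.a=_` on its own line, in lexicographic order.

outcome vector order: (thr0.a,thr1.a,thr2.a)
|PSO outcomes| = 9

thr0.a=0 thr1.a=0 thr2.a=0
thr0.a=0 thr1.a=0 thr2.a=1
thr0.a=0 thr1.a=1 thr2.a=0
thr0.a=0 thr1.a=1 thr2.a=1
thr0.a=0 thr1.a=2 thr2.a=0
thr0.a=2 thr1.a=0 thr2.a=0
thr0.a=2 thr1.a=0 thr2.a=1
thr0.a=2 thr1.a=1 thr2.a=0
thr0.a=2 thr1.a=2 thr2.a=0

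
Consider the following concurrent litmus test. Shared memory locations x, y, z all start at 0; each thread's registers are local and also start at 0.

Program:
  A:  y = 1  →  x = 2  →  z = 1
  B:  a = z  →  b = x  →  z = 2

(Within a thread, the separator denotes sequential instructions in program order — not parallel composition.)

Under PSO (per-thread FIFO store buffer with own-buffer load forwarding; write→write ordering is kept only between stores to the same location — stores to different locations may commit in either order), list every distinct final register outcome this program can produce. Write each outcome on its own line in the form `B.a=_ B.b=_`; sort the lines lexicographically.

outcome vector order: (B.a,B.b)
|PSO outcomes| = 4

B.a=0 B.b=0
B.a=0 B.b=2
B.a=1 B.b=0
B.a=1 B.b=2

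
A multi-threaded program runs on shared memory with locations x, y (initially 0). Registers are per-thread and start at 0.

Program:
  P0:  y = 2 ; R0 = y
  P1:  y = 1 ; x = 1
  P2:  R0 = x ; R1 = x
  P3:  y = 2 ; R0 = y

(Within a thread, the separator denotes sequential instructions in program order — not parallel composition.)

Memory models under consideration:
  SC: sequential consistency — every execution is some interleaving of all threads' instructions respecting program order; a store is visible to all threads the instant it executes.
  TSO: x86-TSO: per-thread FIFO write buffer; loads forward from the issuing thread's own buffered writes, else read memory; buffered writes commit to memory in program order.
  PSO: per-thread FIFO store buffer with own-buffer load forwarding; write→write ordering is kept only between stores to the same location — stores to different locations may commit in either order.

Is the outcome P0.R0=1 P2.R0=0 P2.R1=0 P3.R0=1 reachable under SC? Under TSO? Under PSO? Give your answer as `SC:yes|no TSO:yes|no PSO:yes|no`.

SC:yes TSO:yes PSO:yes

outcome vector order: (P0.R0,P2.R0,P2.R1,P3.R0)
SC: 12 outcomes — {1001, 1002, 1011, 1012, 1111, 1112, 2001, 2002, 2011, 2012, 2111, 2112}
TSO: 12 outcomes — {1001, 1002, 1011, 1012, 1111, 1112, 2001, 2002, 2011, 2012, 2111, 2112}
PSO: 12 outcomes — {1001, 1002, 1011, 1012, 1111, 1112, 2001, 2002, 2011, 2012, 2111, 2112}
target 1001 ∈ {SC,TSO,PSO}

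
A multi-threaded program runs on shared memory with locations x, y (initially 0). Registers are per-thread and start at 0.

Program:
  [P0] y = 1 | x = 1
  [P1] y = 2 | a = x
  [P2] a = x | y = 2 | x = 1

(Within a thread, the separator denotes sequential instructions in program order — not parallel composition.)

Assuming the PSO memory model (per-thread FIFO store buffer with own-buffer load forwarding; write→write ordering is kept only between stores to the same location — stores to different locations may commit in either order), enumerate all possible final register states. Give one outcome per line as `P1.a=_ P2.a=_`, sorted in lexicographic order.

outcome vector order: (P1.a,P2.a)
|PSO outcomes| = 4

P1.a=0 P2.a=0
P1.a=0 P2.a=1
P1.a=1 P2.a=0
P1.a=1 P2.a=1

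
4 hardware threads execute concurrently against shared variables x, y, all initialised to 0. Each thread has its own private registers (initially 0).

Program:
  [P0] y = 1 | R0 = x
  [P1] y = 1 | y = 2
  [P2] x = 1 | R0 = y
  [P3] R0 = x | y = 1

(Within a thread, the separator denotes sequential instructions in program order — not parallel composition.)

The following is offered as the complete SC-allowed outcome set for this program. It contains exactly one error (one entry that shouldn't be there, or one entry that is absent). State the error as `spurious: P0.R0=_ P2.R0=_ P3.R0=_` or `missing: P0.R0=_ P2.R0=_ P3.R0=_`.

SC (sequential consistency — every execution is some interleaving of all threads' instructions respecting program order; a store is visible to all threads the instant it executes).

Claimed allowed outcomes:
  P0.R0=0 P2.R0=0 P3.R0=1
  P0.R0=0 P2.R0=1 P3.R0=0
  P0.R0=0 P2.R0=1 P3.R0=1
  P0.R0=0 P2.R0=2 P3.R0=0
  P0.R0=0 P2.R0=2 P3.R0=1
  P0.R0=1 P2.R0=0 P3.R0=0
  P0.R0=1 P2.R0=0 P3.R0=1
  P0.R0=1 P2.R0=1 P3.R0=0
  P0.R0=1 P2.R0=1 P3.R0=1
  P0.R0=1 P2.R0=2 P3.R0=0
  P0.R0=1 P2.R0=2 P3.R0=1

spurious: P0.R0=0 P2.R0=0 P3.R0=1

outcome vector order: (P0.R0,P2.R0,P3.R0)
[SC] allowed = {0/1/0 0/1/1 0/2/0 0/2/1 1/0/0 1/0/1 1/1/0 1/1/1 1/2/0 1/2/1}
claimed∖SC = {0/0/1}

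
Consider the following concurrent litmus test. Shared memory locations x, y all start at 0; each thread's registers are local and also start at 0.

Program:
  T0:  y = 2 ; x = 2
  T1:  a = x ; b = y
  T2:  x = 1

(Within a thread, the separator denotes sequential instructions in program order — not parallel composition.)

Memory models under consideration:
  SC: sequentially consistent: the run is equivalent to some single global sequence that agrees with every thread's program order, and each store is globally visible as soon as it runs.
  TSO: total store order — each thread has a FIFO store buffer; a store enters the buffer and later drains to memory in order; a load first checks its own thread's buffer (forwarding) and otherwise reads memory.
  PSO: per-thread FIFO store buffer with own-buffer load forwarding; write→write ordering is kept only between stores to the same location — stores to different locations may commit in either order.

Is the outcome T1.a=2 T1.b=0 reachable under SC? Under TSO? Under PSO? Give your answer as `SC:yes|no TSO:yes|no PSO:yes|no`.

outcome vector order: (T1.a,T1.b)
[SC] allowed = {(0,0); (0,2); (1,0); (1,2); (2,2)}
[TSO] allowed = {(0,0); (0,2); (1,0); (1,2); (2,2)}
[PSO] allowed = {(0,0); (0,2); (1,0); (1,2); (2,0); (2,2)}
target (2,0) ∈ {PSO}

SC:no TSO:no PSO:yes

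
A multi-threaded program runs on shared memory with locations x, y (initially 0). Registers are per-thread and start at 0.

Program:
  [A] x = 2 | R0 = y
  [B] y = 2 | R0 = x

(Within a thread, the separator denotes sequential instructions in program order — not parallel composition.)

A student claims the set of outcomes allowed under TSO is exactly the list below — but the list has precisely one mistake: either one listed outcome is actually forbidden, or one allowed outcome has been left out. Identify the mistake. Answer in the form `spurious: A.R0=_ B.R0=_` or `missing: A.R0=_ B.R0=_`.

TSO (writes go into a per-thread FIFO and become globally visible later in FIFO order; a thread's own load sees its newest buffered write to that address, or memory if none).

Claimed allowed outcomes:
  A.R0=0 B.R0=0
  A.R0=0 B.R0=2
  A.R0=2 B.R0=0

outcome vector order: (A.R0,B.R0)
under TSO → (0,0) (0,2) (2,0) (2,2)
TSO∖claimed = {(2,2)}

missing: A.R0=2 B.R0=2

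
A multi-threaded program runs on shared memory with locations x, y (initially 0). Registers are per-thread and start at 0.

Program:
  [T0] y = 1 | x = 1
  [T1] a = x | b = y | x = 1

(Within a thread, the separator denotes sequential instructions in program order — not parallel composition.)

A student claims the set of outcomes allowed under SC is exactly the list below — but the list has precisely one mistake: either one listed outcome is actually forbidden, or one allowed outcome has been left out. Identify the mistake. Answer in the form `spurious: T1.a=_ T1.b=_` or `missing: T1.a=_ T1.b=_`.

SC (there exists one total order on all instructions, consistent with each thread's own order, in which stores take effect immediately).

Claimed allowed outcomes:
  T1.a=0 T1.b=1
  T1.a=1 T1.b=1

outcome vector order: (T1.a,T1.b)
SC (3): (0,0); (0,1); (1,1)
SC∖claimed = {(0,0)}

missing: T1.a=0 T1.b=0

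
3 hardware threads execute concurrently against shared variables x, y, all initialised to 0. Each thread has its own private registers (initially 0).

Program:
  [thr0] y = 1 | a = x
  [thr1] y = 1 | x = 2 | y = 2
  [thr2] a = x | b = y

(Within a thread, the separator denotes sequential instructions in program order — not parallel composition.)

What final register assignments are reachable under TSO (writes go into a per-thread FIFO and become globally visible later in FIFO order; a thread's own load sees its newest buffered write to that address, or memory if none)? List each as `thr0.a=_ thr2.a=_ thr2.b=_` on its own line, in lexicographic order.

thr0.a=0 thr2.a=0 thr2.b=0
thr0.a=0 thr2.a=0 thr2.b=1
thr0.a=0 thr2.a=0 thr2.b=2
thr0.a=0 thr2.a=2 thr2.b=1
thr0.a=0 thr2.a=2 thr2.b=2
thr0.a=2 thr2.a=0 thr2.b=0
thr0.a=2 thr2.a=0 thr2.b=1
thr0.a=2 thr2.a=0 thr2.b=2
thr0.a=2 thr2.a=2 thr2.b=1
thr0.a=2 thr2.a=2 thr2.b=2

outcome vector order: (thr0.a,thr2.a,thr2.b)
|TSO outcomes| = 10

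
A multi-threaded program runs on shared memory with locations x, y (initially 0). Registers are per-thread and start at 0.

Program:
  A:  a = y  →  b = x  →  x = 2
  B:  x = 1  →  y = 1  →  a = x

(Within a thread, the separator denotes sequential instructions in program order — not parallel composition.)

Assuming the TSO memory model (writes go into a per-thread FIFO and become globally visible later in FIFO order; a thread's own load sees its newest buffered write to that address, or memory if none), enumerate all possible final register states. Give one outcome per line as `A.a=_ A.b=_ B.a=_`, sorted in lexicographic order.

A.a=0 A.b=0 B.a=1
A.a=0 A.b=0 B.a=2
A.a=0 A.b=1 B.a=1
A.a=0 A.b=1 B.a=2
A.a=1 A.b=1 B.a=1
A.a=1 A.b=1 B.a=2

outcome vector order: (A.a,A.b,B.a)
|TSO outcomes| = 6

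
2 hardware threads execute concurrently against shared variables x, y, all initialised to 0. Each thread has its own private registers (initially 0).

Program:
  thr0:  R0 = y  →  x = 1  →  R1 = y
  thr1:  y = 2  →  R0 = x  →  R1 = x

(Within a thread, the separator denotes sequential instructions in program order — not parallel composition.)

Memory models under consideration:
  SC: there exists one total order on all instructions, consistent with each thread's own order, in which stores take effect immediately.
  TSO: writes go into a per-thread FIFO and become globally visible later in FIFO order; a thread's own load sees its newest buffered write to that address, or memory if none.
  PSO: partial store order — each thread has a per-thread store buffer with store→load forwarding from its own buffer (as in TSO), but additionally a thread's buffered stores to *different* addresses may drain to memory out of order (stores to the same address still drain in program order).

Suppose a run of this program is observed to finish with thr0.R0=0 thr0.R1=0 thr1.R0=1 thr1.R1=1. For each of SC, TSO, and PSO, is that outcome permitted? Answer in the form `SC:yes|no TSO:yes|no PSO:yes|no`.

outcome vector order: (thr0.R0,thr0.R1,thr1.R0,thr1.R1)
[SC] allowed = {0/0/1/1; 0/2/0/0; 0/2/0/1; 0/2/1/1; 2/2/0/0; 2/2/0/1; 2/2/1/1}
[TSO] allowed = {0/0/0/0; 0/0/0/1; 0/0/1/1; 0/2/0/0; 0/2/0/1; 0/2/1/1; 2/2/0/0; 2/2/0/1; 2/2/1/1}
[PSO] allowed = {0/0/0/0; 0/0/0/1; 0/0/1/1; 0/2/0/0; 0/2/0/1; 0/2/1/1; 2/2/0/0; 2/2/0/1; 2/2/1/1}
target 0/0/1/1 ∈ {SC,TSO,PSO}

SC:yes TSO:yes PSO:yes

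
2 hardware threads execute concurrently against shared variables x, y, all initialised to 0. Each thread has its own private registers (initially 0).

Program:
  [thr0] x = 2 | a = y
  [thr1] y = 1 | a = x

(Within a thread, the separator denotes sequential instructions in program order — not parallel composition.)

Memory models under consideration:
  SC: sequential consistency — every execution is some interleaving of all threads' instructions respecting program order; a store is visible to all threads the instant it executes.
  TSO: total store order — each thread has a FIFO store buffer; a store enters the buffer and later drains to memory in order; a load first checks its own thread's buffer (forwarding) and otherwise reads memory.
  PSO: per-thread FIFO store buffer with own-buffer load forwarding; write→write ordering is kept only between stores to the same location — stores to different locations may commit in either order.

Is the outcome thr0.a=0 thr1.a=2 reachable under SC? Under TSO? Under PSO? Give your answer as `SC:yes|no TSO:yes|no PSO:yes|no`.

outcome vector order: (thr0.a,thr1.a)
SC: 3 outcomes — {<0 2>, <1 0>, <1 2>}
TSO: 4 outcomes — {<0 0>, <0 2>, <1 0>, <1 2>}
PSO: 4 outcomes — {<0 0>, <0 2>, <1 0>, <1 2>}
target <0 2> ∈ {SC,TSO,PSO}

SC:yes TSO:yes PSO:yes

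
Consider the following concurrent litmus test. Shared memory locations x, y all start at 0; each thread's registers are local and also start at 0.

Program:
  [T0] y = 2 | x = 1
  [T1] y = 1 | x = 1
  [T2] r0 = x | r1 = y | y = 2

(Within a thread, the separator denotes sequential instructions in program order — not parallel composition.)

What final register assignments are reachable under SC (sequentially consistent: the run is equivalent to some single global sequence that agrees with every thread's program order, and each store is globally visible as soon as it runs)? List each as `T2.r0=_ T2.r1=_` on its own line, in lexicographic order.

T2.r0=0 T2.r1=0
T2.r0=0 T2.r1=1
T2.r0=0 T2.r1=2
T2.r0=1 T2.r1=1
T2.r0=1 T2.r1=2

outcome vector order: (T2.r0,T2.r1)
|SC outcomes| = 5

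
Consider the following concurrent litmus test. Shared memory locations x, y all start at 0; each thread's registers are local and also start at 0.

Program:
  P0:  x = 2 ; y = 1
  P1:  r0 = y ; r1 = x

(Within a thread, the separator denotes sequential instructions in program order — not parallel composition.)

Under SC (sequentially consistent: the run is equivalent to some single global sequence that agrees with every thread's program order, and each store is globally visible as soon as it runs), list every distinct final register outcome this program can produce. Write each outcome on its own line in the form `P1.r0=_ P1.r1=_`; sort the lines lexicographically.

outcome vector order: (P1.r0,P1.r1)
|SC outcomes| = 3

P1.r0=0 P1.r1=0
P1.r0=0 P1.r1=2
P1.r0=1 P1.r1=2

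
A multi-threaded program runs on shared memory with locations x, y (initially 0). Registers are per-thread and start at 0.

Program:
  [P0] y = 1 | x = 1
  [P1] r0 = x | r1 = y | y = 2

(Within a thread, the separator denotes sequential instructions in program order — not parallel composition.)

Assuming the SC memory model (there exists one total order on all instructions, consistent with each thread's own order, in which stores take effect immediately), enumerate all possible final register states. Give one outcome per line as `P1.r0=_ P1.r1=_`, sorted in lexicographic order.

P1.r0=0 P1.r1=0
P1.r0=0 P1.r1=1
P1.r0=1 P1.r1=1

outcome vector order: (P1.r0,P1.r1)
|SC outcomes| = 3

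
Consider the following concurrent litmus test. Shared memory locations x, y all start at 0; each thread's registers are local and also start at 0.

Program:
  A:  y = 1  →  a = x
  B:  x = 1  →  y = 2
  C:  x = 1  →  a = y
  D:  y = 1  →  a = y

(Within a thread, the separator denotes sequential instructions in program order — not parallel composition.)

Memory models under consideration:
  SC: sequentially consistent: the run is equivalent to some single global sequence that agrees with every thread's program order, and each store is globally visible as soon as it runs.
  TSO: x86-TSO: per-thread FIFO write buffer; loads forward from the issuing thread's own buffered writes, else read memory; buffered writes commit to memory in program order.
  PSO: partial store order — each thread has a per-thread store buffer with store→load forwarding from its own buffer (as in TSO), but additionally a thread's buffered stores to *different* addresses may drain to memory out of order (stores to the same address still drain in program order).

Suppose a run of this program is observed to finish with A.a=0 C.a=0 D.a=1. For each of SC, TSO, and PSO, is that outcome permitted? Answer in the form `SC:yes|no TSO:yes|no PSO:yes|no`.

SC:no TSO:yes PSO:yes

outcome vector order: (A.a,C.a,D.a)
[SC] allowed = {<0 1 1> <0 1 2> <0 2 1> <0 2 2> <1 0 1> <1 0 2> <1 1 1> <1 1 2> <1 2 1> <1 2 2>}
[TSO] allowed = {<0 0 1> <0 0 2> <0 1 1> <0 1 2> <0 2 1> <0 2 2> <1 0 1> <1 0 2> <1 1 1> <1 1 2> <1 2 1> <1 2 2>}
[PSO] allowed = {<0 0 1> <0 0 2> <0 1 1> <0 1 2> <0 2 1> <0 2 2> <1 0 1> <1 0 2> <1 1 1> <1 1 2> <1 2 1> <1 2 2>}
target <0 0 1> ∈ {TSO,PSO}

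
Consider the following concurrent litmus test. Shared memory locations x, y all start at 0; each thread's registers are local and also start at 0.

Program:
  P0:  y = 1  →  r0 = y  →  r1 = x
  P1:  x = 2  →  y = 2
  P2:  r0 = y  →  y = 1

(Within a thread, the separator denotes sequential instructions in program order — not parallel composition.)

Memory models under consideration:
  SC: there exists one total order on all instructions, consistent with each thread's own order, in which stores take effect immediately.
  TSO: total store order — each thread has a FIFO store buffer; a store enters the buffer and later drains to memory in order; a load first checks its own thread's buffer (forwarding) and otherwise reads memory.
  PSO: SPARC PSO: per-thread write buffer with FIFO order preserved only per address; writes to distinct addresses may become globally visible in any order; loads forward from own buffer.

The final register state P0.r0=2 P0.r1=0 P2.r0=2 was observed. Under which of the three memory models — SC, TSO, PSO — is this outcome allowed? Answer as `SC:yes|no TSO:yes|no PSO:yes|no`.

SC:no TSO:no PSO:yes

outcome vector order: (P0.r0,P0.r1,P2.r0)
under SC → <1 0 0>; <1 0 1>; <1 0 2>; <1 2 0>; <1 2 1>; <1 2 2>; <2 2 0>; <2 2 1>; <2 2 2>
under TSO → <1 0 0>; <1 0 1>; <1 0 2>; <1 2 0>; <1 2 1>; <1 2 2>; <2 2 0>; <2 2 1>; <2 2 2>
under PSO → <1 0 0>; <1 0 1>; <1 0 2>; <1 2 0>; <1 2 1>; <1 2 2>; <2 0 0>; <2 0 1>; <2 0 2>; <2 2 0>; <2 2 1>; <2 2 2>
target <2 0 2> ∈ {PSO}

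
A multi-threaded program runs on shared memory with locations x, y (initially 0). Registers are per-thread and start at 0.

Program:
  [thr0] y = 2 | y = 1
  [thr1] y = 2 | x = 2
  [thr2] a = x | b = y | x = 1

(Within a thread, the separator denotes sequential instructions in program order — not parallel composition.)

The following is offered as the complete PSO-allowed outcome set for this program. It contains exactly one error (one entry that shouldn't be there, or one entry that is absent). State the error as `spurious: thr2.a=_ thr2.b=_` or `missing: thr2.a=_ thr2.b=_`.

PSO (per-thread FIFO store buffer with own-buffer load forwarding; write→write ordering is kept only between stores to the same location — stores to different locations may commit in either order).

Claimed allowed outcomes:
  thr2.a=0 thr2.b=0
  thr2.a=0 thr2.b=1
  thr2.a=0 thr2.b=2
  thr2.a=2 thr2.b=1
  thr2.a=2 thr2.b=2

outcome vector order: (thr2.a,thr2.b)
under PSO → <0 0> <0 1> <0 2> <2 0> <2 1> <2 2>
PSO∖claimed = {<2 0>}

missing: thr2.a=2 thr2.b=0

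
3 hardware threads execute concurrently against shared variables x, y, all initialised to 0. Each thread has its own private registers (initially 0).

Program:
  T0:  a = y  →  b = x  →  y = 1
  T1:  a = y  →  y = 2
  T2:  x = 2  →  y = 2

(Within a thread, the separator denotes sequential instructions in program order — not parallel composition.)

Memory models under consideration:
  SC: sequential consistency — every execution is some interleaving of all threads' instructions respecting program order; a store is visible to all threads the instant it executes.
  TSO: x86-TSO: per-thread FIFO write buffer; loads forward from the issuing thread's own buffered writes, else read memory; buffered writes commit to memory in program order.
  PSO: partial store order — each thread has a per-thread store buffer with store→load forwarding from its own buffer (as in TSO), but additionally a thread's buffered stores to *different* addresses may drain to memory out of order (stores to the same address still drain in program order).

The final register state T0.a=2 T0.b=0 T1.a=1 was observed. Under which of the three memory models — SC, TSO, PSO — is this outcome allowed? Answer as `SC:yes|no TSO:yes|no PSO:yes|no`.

SC:no TSO:no PSO:yes

outcome vector order: (T0.a,T0.b,T1.a)
[SC] allowed = {0/0/0, 0/0/1, 0/0/2, 0/2/0, 0/2/1, 0/2/2, 2/0/0, 2/2/0, 2/2/1, 2/2/2}
[TSO] allowed = {0/0/0, 0/0/1, 0/0/2, 0/2/0, 0/2/1, 0/2/2, 2/0/0, 2/2/0, 2/2/1, 2/2/2}
[PSO] allowed = {0/0/0, 0/0/1, 0/0/2, 0/2/0, 0/2/1, 0/2/2, 2/0/0, 2/0/1, 2/0/2, 2/2/0, 2/2/1, 2/2/2}
target 2/0/1 ∈ {PSO}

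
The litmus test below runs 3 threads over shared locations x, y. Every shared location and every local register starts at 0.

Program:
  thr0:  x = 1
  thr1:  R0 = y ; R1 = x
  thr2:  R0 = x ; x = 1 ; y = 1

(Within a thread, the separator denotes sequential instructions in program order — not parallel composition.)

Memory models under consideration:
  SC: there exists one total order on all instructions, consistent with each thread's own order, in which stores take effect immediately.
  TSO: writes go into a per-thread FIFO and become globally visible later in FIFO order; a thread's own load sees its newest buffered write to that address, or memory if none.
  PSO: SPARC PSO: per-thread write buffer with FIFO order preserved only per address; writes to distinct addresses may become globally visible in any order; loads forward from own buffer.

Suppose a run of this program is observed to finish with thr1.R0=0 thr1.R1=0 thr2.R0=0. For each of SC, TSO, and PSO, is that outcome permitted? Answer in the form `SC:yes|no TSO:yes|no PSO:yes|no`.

outcome vector order: (thr1.R0,thr1.R1,thr2.R0)
[SC] allowed = {000, 001, 010, 011, 110, 111}
[TSO] allowed = {000, 001, 010, 011, 110, 111}
[PSO] allowed = {000, 001, 010, 011, 100, 110, 111}
target 000 ∈ {SC,TSO,PSO}

SC:yes TSO:yes PSO:yes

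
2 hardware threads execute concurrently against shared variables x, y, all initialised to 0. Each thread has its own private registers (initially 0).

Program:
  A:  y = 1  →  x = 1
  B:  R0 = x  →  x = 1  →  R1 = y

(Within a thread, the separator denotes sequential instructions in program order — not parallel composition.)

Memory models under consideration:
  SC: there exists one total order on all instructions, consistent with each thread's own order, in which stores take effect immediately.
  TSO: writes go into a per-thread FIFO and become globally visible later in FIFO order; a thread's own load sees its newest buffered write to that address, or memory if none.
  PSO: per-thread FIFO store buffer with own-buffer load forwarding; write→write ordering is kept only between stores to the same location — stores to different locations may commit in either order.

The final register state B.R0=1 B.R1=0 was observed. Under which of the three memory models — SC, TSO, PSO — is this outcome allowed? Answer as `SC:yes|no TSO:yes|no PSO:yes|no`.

SC:no TSO:no PSO:yes

outcome vector order: (B.R0,B.R1)
SC (3): 00 01 11
TSO (3): 00 01 11
PSO (4): 00 01 10 11
target 10 ∈ {PSO}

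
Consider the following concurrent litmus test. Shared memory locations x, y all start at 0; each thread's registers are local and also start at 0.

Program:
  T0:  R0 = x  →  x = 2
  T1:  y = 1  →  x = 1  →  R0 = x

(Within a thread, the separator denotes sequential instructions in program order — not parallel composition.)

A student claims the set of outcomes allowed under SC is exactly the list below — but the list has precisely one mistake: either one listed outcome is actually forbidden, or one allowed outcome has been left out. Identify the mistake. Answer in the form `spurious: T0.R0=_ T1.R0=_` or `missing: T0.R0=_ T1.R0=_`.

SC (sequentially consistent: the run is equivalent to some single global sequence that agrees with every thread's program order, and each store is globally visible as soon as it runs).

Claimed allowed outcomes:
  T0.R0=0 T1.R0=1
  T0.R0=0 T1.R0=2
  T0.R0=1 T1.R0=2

missing: T0.R0=1 T1.R0=1

outcome vector order: (T0.R0,T1.R0)
[SC] allowed = {01; 02; 11; 12}
SC∖claimed = {11}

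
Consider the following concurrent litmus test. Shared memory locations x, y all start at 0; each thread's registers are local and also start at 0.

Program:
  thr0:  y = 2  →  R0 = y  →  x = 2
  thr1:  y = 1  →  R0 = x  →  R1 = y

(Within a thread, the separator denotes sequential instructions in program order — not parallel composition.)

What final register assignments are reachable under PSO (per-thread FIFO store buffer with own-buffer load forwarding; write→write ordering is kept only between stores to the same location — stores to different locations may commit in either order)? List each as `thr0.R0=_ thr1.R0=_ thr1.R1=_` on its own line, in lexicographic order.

outcome vector order: (thr0.R0,thr1.R0,thr1.R1)
|PSO outcomes| = 6

thr0.R0=1 thr1.R0=0 thr1.R1=1
thr0.R0=1 thr1.R0=2 thr1.R1=1
thr0.R0=2 thr1.R0=0 thr1.R1=1
thr0.R0=2 thr1.R0=0 thr1.R1=2
thr0.R0=2 thr1.R0=2 thr1.R1=1
thr0.R0=2 thr1.R0=2 thr1.R1=2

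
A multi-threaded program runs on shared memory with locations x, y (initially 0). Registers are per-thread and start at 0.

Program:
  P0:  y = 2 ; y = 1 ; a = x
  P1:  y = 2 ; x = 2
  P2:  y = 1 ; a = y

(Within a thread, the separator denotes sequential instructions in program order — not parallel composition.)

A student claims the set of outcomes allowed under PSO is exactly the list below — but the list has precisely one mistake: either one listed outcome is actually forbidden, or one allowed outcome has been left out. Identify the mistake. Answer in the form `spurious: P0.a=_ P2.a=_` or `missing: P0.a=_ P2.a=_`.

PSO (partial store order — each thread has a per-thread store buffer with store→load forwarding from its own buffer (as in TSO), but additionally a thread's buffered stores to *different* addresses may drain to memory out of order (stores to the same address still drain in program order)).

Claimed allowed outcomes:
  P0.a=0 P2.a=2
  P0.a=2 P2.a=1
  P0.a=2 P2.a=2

outcome vector order: (P0.a,P2.a)
PSO (4): <0 1>; <0 2>; <2 1>; <2 2>
PSO∖claimed = {<0 1>}

missing: P0.a=0 P2.a=1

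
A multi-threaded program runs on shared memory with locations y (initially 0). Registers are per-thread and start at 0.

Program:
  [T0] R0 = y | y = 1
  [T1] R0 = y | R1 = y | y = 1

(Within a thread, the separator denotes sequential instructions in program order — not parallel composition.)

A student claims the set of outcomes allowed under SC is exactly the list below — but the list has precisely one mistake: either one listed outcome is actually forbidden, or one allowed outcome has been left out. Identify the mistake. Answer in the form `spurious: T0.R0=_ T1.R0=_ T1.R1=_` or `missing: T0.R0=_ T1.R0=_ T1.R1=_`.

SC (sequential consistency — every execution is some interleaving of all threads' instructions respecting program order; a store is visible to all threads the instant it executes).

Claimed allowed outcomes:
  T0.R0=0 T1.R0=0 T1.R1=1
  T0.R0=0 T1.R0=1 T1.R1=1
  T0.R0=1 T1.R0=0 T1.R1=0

outcome vector order: (T0.R0,T1.R0,T1.R1)
SC: 4 outcomes — {000, 001, 011, 100}
SC∖claimed = {000}

missing: T0.R0=0 T1.R0=0 T1.R1=0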